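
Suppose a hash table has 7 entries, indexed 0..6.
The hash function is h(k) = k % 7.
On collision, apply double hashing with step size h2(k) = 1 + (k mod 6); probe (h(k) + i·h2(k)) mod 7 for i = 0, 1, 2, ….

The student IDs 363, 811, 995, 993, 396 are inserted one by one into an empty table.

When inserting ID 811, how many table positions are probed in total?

2

Insert 363: h=6, slot 6 empty => index 6.
Insert 811: h=6, h2=2, slot 6 occupied => index 1.
Insert 995: h=1, h2=6, slot 1 occupied => index 0.
Insert 993: h=6, h2=4, slot 6 occupied => index 3.
Insert 396: h=4, slot 4 empty => index 4.
Table: [995, 811, -, 993, 396, -, 363]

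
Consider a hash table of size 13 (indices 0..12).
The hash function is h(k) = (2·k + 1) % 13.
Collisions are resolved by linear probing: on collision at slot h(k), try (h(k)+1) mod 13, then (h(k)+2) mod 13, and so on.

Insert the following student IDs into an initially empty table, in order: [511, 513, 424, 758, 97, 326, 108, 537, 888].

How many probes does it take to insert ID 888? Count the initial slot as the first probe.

Insert 511: h=9, slot 9 empty → index 9.
Insert 513: h=0, slot 0 empty → index 0.
Insert 424: h=4, slot 4 empty → index 4.
Insert 758: h=9, slot 9 occupied → index 10.
Insert 97: h=0, slot 0 occupied → index 1.
Insert 326: h=3, slot 3 empty → index 3.
Insert 108: h=9, slots 9,10 occupied → index 11.
Insert 537: h=9, slots 9,10,11 occupied → index 12.
Insert 888: h=9, slots 9,10,11,12,0,1 occupied → index 2.
Table: [513, 97, 888, 326, 424, _, _, _, _, 511, 758, 108, 537]

7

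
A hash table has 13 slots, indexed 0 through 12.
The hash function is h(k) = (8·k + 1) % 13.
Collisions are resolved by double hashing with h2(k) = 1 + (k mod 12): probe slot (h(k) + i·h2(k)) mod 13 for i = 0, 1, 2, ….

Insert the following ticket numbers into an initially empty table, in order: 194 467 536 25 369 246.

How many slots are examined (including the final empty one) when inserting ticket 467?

194: h=6 => slot 6
467: h=6, h2=12, probe 6,5 => slot 5
536: h=12 => slot 12
25: h=6, h2=2, probe 6,8 => slot 8
369: h=2 => slot 2
246: h=6, h2=7, probe 6,0 => slot 0
Table: [246, ., 369, ., ., 467, 194, ., 25, ., ., ., 536]

2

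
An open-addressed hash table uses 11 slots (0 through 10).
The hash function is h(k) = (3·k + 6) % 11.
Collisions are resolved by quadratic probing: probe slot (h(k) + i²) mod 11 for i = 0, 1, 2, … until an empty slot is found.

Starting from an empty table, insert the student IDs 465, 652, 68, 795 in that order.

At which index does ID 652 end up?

5

Insert 465: h=4, slot 4 empty => index 4.
Insert 652: h=4, slot 4 occupied => index 5.
Insert 68: h=1, slot 1 empty => index 1.
Insert 795: h=4, slots 4,5 occupied => index 8.
Table: [., 68, ., ., 465, 652, ., ., 795, ., .]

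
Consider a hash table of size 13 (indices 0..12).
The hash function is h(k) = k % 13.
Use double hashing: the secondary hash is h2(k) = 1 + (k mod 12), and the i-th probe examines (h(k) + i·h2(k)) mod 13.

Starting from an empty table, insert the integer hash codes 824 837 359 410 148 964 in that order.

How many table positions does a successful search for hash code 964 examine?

Insert 824: h=5, slot 5 empty => index 5.
Insert 837: h=5, h2=10, slot 5 occupied => index 2.
Insert 359: h=8, slot 8 empty => index 8.
Insert 410: h=7, slot 7 empty => index 7.
Insert 148: h=5, h2=5, slot 5 occupied => index 10.
Insert 964: h=2, h2=5, slots 2,7 occupied => index 12.
Table: [., ., 837, ., ., 824, ., 410, 359, ., 148, ., 964]
Lookup 964: h=2, h2=5, probe 2,7,12 → found at 12.

3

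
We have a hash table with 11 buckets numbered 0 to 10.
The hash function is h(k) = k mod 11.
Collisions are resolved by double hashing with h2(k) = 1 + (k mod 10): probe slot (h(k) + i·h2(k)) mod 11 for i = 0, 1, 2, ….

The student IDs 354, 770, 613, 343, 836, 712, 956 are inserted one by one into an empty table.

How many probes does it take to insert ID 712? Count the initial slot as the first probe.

Insert 354: h=2, slot 2 empty -> index 2.
Insert 770: h=0, slot 0 empty -> index 0.
Insert 613: h=8, slot 8 empty -> index 8.
Insert 343: h=2, h2=4, slot 2 occupied -> index 6.
Insert 836: h=0, h2=7, slot 0 occupied -> index 7.
Insert 712: h=8, h2=3, slots 8,0 occupied -> index 3.
Insert 956: h=10, slot 10 empty -> index 10.
Table: [770, ., 354, 712, ., ., 343, 836, 613, ., 956]

3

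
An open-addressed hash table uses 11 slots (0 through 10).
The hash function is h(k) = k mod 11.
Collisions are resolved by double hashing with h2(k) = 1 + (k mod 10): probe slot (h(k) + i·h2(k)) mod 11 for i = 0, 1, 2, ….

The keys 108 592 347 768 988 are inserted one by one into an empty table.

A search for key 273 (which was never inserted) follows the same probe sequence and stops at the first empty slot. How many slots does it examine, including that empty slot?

Insert 108: h=9, slot 9 empty → index 9.
Insert 592: h=9, h2=3, slot 9 occupied → index 1.
Insert 347: h=6, slot 6 empty → index 6.
Insert 768: h=9, h2=9, slot 9 occupied → index 7.
Insert 988: h=9, h2=9, slots 9,7 occupied → index 5.
Table: [—, 592, —, —, —, 988, 347, 768, —, 108, —]
Lookup 273: h=9, h2=4, probe 9,2 → slot 2 empty, not found.

2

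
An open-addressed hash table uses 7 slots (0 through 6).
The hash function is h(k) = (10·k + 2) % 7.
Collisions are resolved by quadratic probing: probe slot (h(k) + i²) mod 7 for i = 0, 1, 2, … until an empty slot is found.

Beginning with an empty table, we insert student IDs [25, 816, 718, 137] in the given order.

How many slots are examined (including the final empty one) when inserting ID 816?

2

25 hashes to 0; slot 0 is free -> place at 0.
816 hashes to 0; 0 taken -> place at 1.
718 hashes to 0; 0,1 taken -> place at 4.
137 hashes to 0; 0,1,4 taken -> place at 2.
Table: [25, 816, 137, -, 718, -, -]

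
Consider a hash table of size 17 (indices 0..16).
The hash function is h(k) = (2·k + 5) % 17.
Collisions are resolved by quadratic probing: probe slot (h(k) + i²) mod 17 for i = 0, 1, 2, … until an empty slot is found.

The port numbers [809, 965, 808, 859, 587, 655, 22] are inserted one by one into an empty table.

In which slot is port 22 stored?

Insert 809: h=8, slot 8 empty -> index 8.
Insert 965: h=14, slot 14 empty -> index 14.
Insert 808: h=6, slot 6 empty -> index 6.
Insert 859: h=6, slot 6 occupied -> index 7.
Insert 587: h=6, slots 6,7 occupied -> index 10.
Insert 655: h=6, slots 6,7,10 occupied -> index 15.
Insert 22: h=15, slot 15 occupied -> index 16.
Table: [∅, ∅, ∅, ∅, ∅, ∅, 808, 859, 809, ∅, 587, ∅, ∅, ∅, 965, 655, 22]

16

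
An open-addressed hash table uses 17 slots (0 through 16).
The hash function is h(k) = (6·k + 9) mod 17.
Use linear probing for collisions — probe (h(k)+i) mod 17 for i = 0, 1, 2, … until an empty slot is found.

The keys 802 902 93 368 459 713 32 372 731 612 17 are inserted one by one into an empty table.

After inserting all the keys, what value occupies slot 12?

612

802 hashes to 10; slot 10 is free → place at 10.
902 hashes to 15; slot 15 is free → place at 15.
93 hashes to 6; slot 6 is free → place at 6.
368 hashes to 7; slot 7 is free → place at 7.
459 hashes to 9; slot 9 is free → place at 9.
713 hashes to 3; slot 3 is free → place at 3.
32 hashes to 14; slot 14 is free → place at 14.
372 hashes to 14; 14,15 taken → place at 16.
731 hashes to 9; 9,10 taken → place at 11.
612 hashes to 9; 9,10,11 taken → place at 12.
17 hashes to 9; 9,10,11,12 taken → place at 13.
Table: [-, -, -, 713, -, -, 93, 368, -, 459, 802, 731, 612, 17, 32, 902, 372]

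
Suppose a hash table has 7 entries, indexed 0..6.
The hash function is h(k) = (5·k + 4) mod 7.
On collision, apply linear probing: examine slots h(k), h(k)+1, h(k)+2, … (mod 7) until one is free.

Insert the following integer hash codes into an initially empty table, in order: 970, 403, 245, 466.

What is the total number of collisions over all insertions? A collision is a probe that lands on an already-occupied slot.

970 hashes to 3; slot 3 is free -> place at 3.
403 hashes to 3; 3 taken -> place at 4.
245 hashes to 4; 4 taken -> place at 5.
466 hashes to 3; 3,4,5 taken -> place at 6.
Table: [-, -, -, 970, 403, 245, 466]

5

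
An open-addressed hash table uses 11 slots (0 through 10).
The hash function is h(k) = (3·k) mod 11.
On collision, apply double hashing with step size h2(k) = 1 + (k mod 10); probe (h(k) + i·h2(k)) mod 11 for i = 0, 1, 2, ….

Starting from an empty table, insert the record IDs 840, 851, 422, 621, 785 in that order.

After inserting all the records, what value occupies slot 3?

851

840 hashes to 1; slot 1 is free => place at 1.
851 hashes to 1, h2=2; 1 taken => place at 3.
422 hashes to 1, h2=3; 1 taken => place at 4.
621 hashes to 4, h2=2; 4 taken => place at 6.
785 hashes to 1, h2=6; 1 taken => place at 7.
Table: [-, 840, -, 851, 422, -, 621, 785, -, -, -]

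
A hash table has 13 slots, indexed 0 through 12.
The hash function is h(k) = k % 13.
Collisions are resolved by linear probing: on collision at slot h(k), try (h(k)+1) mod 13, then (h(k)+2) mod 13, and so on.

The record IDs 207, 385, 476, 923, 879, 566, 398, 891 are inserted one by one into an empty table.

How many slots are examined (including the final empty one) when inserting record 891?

207: h=12 => slot 12
385: h=8 => slot 8
476: h=8, probe 8,9 => slot 9
923: h=0 => slot 0
879: h=8, probe 8,9,10 => slot 10
566: h=7 => slot 7
398: h=8, probe 8,9,10,11 => slot 11
891: h=7, probe 7,8,9,10,11,12,0,1 => slot 1
Table: [923, 891, ., ., ., ., ., 566, 385, 476, 879, 398, 207]

8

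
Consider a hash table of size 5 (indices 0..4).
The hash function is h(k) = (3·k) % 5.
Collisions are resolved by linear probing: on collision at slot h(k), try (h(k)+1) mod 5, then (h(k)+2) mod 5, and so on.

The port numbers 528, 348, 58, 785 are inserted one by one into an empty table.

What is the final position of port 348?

0

Insert 528: h=4, slot 4 empty → index 4.
Insert 348: h=4, slot 4 occupied → index 0.
Insert 58: h=4, slots 4,0 occupied → index 1.
Insert 785: h=0, slots 0,1 occupied → index 2.
Table: [348, 58, 785, ., 528]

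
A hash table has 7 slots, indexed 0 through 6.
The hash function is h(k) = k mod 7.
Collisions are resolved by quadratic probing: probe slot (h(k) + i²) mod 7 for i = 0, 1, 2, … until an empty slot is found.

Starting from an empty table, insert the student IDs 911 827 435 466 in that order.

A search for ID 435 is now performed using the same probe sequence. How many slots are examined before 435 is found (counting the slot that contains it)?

3

911: h=1 -> slot 1
827: h=1, probe 1,2 -> slot 2
435: h=1, probe 1,2,5 -> slot 5
466: h=4 -> slot 4
Table: [∅, 911, 827, ∅, 466, 435, ∅]
Lookup 435: h=1, probe 1,2,5 → found at 5.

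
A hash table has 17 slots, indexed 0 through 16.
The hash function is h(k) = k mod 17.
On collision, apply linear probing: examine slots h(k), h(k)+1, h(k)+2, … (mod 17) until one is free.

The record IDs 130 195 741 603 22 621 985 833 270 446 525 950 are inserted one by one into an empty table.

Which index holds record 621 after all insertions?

130: h=11 => slot 11
195: h=8 => slot 8
741: h=10 => slot 10
603: h=8, probe 8,9 => slot 9
22: h=5 => slot 5
621: h=9, probe 9,10,11,12 => slot 12
985: h=16 => slot 16
833: h=0 => slot 0
270: h=15 => slot 15
446: h=4 => slot 4
525: h=15, probe 15,16,0,1 => slot 1
950: h=15, probe 15,16,0,1,2 => slot 2
Table: [833, 525, 950, ., 446, 22, ., ., 195, 603, 741, 130, 621, ., ., 270, 985]

12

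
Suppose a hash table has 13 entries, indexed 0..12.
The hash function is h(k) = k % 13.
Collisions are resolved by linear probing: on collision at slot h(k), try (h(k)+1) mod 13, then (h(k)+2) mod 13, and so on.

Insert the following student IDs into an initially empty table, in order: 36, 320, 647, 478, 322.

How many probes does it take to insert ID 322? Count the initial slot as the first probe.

36 hashes to 10; slot 10 is free → place at 10.
320 hashes to 8; slot 8 is free → place at 8.
647 hashes to 10; 10 taken → place at 11.
478 hashes to 10; 10,11 taken → place at 12.
322 hashes to 10; 10,11,12 taken → place at 0.
Table: [322, ∅, ∅, ∅, ∅, ∅, ∅, ∅, 320, ∅, 36, 647, 478]

4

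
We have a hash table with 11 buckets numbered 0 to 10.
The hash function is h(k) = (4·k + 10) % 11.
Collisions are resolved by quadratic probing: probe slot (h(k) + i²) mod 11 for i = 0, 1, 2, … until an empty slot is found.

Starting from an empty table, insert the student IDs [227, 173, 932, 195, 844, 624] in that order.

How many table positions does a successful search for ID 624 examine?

5

227: h=5 => slot 5
173: h=9 => slot 9
932: h=9, probe 9,10 => slot 10
195: h=9, probe 9,10,2 => slot 2
844: h=9, probe 9,10,2,7 => slot 7
624: h=9, probe 9,10,2,7,3 => slot 3
Table: [—, —, 195, 624, —, 227, —, 844, —, 173, 932]
Lookup 624: h=9, probe 9,10,2,7,3 → found at 3.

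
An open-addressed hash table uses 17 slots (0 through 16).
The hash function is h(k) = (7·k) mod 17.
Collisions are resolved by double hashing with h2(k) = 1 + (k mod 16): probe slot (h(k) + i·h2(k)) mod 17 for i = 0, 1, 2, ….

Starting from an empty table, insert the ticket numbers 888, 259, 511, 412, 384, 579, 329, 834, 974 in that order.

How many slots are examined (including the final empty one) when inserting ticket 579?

5

888 hashes to 11; slot 11 is free → place at 11.
259 hashes to 11, h2=4; 11 taken → place at 15.
511 hashes to 7; slot 7 is free → place at 7.
412 hashes to 11, h2=13; 11,7 taken → place at 3.
384 hashes to 2; slot 2 is free → place at 2.
579 hashes to 7, h2=4; 7,11,15,2 taken → place at 6.
329 hashes to 8; slot 8 is free → place at 8.
834 hashes to 7, h2=3; 7 taken → place at 10.
974 hashes to 1; slot 1 is free → place at 1.
Table: [—, 974, 384, 412, —, —, 579, 511, 329, —, 834, 888, —, —, —, 259, —]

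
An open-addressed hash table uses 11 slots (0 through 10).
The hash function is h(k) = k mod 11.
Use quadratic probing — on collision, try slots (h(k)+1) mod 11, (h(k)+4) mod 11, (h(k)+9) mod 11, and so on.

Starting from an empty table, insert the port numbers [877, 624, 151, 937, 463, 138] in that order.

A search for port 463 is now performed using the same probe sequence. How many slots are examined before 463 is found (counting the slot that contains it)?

3

877 hashes to 8; slot 8 is free → place at 8.
624 hashes to 8; 8 taken → place at 9.
151 hashes to 8; 8,9 taken → place at 1.
937 hashes to 2; slot 2 is free → place at 2.
463 hashes to 1; 1,2 taken → place at 5.
138 hashes to 6; slot 6 is free → place at 6.
Table: [∅, 151, 937, ∅, ∅, 463, 138, ∅, 877, 624, ∅]
Lookup 463: h=1, probe 1,2,5 → found at 5.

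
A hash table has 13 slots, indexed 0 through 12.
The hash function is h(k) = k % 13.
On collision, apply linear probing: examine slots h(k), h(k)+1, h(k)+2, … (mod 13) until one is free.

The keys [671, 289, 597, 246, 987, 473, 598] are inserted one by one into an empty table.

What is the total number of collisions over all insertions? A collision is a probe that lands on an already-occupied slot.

Insert 671: h=8, slot 8 empty => index 8.
Insert 289: h=3, slot 3 empty => index 3.
Insert 597: h=12, slot 12 empty => index 12.
Insert 246: h=12, slot 12 occupied => index 0.
Insert 987: h=12, slots 12,0 occupied => index 1.
Insert 473: h=5, slot 5 empty => index 5.
Insert 598: h=0, slots 0,1 occupied => index 2.
Table: [246, 987, 598, 289, ∅, 473, ∅, ∅, 671, ∅, ∅, ∅, 597]

5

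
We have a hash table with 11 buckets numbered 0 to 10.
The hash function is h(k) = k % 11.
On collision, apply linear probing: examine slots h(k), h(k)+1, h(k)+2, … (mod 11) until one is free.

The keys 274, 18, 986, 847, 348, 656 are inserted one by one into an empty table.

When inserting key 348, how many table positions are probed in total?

Insert 274: h=10, slot 10 empty -> index 10.
Insert 18: h=7, slot 7 empty -> index 7.
Insert 986: h=7, slot 7 occupied -> index 8.
Insert 847: h=0, slot 0 empty -> index 0.
Insert 348: h=7, slots 7,8 occupied -> index 9.
Insert 656: h=7, slots 7,8,9,10,0 occupied -> index 1.
Table: [847, 656, ∅, ∅, ∅, ∅, ∅, 18, 986, 348, 274]

3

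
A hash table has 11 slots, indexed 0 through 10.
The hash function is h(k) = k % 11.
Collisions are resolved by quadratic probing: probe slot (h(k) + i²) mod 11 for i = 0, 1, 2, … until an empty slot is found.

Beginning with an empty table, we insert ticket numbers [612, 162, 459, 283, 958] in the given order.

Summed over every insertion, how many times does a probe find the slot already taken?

4

612: h=7 => slot 7
162: h=8 => slot 8
459: h=8, probe 8,9 => slot 9
283: h=8, probe 8,9,1 => slot 1
958: h=1, probe 1,2 => slot 2
Table: [—, 283, 958, —, —, —, —, 612, 162, 459, —]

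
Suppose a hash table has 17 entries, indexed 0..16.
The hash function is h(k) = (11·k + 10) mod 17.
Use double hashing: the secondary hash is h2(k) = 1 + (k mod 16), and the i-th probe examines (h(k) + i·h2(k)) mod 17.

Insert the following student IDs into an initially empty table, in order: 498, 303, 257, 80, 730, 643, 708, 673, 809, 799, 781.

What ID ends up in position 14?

498

498 hashes to 14; slot 14 is free => place at 14.
303 hashes to 11; slot 11 is free => place at 11.
257 hashes to 15; slot 15 is free => place at 15.
80 hashes to 6; slot 6 is free => place at 6.
730 hashes to 16; slot 16 is free => place at 16.
643 hashes to 11, h2=4; 11,15 taken => place at 2.
708 hashes to 12; slot 12 is free => place at 12.
673 hashes to 1; slot 1 is free => place at 1.
809 hashes to 1, h2=10; 1,11 taken => place at 4.
799 hashes to 10; slot 10 is free => place at 10.
781 hashes to 16, h2=14; 16 taken => place at 13.
Table: [∅, 673, 643, ∅, 809, ∅, 80, ∅, ∅, ∅, 799, 303, 708, 781, 498, 257, 730]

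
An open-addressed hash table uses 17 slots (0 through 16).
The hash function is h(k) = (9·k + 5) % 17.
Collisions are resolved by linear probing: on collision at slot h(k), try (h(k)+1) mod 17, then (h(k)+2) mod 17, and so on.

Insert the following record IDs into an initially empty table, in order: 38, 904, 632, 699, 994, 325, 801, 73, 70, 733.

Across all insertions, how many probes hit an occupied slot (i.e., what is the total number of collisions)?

38 hashes to 7; slot 7 is free → place at 7.
904 hashes to 15; slot 15 is free → place at 15.
632 hashes to 15; 15 taken → place at 16.
699 hashes to 6; slot 6 is free → place at 6.
994 hashes to 9; slot 9 is free → place at 9.
325 hashes to 6; 6,7 taken → place at 8.
801 hashes to 6; 6,7,8,9 taken → place at 10.
73 hashes to 16; 16 taken → place at 0.
70 hashes to 6; 6,7,8,9,10 taken → place at 11.
733 hashes to 6; 6,7,8,9,10,11 taken → place at 12.
Table: [73, ∅, ∅, ∅, ∅, ∅, 699, 38, 325, 994, 801, 70, 733, ∅, ∅, 904, 632]

19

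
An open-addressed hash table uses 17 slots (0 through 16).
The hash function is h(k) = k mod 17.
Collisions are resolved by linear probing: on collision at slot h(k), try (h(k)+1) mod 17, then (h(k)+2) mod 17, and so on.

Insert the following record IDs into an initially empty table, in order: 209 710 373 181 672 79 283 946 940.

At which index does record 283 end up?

209: h=5 => slot 5
710: h=13 => slot 13
373: h=16 => slot 16
181: h=11 => slot 11
672: h=9 => slot 9
79: h=11, probe 11,12 => slot 12
283: h=11, probe 11,12,13,14 => slot 14
946: h=11, probe 11,12,13,14,15 => slot 15
940: h=5, probe 5,6 => slot 6
Table: [., ., ., ., ., 209, 940, ., ., 672, ., 181, 79, 710, 283, 946, 373]

14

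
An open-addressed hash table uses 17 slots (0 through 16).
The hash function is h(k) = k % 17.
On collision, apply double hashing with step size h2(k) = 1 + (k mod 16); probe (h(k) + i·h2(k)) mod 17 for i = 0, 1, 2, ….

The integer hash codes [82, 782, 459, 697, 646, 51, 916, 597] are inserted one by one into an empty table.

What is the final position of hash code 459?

Insert 82: h=14, slot 14 empty → index 14.
Insert 782: h=0, slot 0 empty → index 0.
Insert 459: h=0, h2=12, slot 0 occupied → index 12.
Insert 697: h=0, h2=10, slot 0 occupied → index 10.
Insert 646: h=0, h2=7, slot 0 occupied → index 7.
Insert 51: h=0, h2=4, slot 0 occupied → index 4.
Insert 916: h=15, slot 15 empty → index 15.
Insert 597: h=2, slot 2 empty → index 2.
Table: [782, _, 597, _, 51, _, _, 646, _, _, 697, _, 459, _, 82, 916, _]

12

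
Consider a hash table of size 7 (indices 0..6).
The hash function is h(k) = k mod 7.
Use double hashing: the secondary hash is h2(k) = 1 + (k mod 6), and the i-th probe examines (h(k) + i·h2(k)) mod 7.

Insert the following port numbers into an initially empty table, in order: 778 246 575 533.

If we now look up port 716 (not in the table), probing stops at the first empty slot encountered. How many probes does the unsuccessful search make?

2

778: h=1 -> slot 1
246: h=1, h2=1, probe 1,2 -> slot 2
575: h=1, h2=6, probe 1,0 -> slot 0
533: h=1, h2=6, probe 1,0,6 -> slot 6
Table: [575, 778, 246, _, _, _, 533]
Lookup 716: h=2, h2=3, probe 2,5 → slot 5 empty, not found.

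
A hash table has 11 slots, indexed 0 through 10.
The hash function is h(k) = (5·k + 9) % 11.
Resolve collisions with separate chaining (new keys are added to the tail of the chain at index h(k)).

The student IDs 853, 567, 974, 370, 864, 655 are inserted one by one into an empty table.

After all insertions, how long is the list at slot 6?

5

853 → bucket 6
567 → bucket 6 (collision)
974 → bucket 6 (collision)
370 → bucket 0
864 → bucket 6 (collision)
655 → bucket 6 (collision)
Final buckets:
0: 370
1: —
2: —
3: —
4: —
5: —
6: 853 -> 567 -> 974 -> 864 -> 655
7: —
8: —
9: —
10: —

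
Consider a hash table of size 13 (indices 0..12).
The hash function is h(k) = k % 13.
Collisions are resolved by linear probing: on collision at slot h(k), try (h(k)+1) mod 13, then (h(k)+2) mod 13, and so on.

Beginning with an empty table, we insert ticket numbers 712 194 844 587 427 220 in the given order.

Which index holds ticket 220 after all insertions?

1

712 hashes to 10; slot 10 is free -> place at 10.
194 hashes to 12; slot 12 is free -> place at 12.
844 hashes to 12; 12 taken -> place at 0.
587 hashes to 2; slot 2 is free -> place at 2.
427 hashes to 11; slot 11 is free -> place at 11.
220 hashes to 12; 12,0 taken -> place at 1.
Table: [844, 220, 587, _, _, _, _, _, _, _, 712, 427, 194]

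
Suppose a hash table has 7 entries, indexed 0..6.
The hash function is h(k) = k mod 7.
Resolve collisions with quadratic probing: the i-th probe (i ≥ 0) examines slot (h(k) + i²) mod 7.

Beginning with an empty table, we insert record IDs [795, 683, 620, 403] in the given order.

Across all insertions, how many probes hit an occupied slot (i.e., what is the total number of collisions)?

6

795: h=4 → slot 4
683: h=4, probe 4,5 → slot 5
620: h=4, probe 4,5,1 → slot 1
403: h=4, probe 4,5,1,6 → slot 6
Table: [∅, 620, ∅, ∅, 795, 683, 403]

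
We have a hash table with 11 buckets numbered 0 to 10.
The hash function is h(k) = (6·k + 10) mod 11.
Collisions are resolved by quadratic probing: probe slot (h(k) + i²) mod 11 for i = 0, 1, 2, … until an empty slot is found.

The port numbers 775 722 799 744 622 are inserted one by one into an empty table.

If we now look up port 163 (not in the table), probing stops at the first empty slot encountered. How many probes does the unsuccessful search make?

Insert 775: h=7, slot 7 empty -> index 7.
Insert 722: h=8, slot 8 empty -> index 8.
Insert 799: h=8, slot 8 occupied -> index 9.
Insert 744: h=8, slots 8,9 occupied -> index 1.
Insert 622: h=2, slot 2 empty -> index 2.
Table: [∅, 744, 622, ∅, ∅, ∅, ∅, 775, 722, 799, ∅]
Lookup 163: h=9, probe 9,10 → slot 10 empty, not found.

2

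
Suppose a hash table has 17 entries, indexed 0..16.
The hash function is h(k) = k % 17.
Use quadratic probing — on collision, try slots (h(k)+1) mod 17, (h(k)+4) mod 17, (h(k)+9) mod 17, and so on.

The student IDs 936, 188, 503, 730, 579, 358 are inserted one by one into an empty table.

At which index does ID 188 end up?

2

936 hashes to 1; slot 1 is free → place at 1.
188 hashes to 1; 1 taken → place at 2.
503 hashes to 10; slot 10 is free → place at 10.
730 hashes to 16; slot 16 is free → place at 16.
579 hashes to 1; 1,2 taken → place at 5.
358 hashes to 1; 1,2,5,10 taken → place at 0.
Table: [358, 936, 188, -, -, 579, -, -, -, -, 503, -, -, -, -, -, 730]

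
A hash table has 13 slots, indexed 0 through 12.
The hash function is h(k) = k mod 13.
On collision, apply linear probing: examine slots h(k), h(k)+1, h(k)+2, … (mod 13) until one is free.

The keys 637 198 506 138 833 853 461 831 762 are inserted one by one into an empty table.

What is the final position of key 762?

10

637 hashes to 0; slot 0 is free -> place at 0.
198 hashes to 3; slot 3 is free -> place at 3.
506 hashes to 12; slot 12 is free -> place at 12.
138 hashes to 8; slot 8 is free -> place at 8.
833 hashes to 1; slot 1 is free -> place at 1.
853 hashes to 8; 8 taken -> place at 9.
461 hashes to 6; slot 6 is free -> place at 6.
831 hashes to 12; 12,0,1 taken -> place at 2.
762 hashes to 8; 8,9 taken -> place at 10.
Table: [637, 833, 831, 198, ., ., 461, ., 138, 853, 762, ., 506]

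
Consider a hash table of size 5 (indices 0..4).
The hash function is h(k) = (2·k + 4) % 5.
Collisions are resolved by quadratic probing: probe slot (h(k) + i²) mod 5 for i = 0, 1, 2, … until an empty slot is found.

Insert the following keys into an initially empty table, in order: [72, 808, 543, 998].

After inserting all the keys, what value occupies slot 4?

72 hashes to 3; slot 3 is free => place at 3.
808 hashes to 0; slot 0 is free => place at 0.
543 hashes to 0; 0 taken => place at 1.
998 hashes to 0; 0,1 taken => place at 4.
Table: [808, 543, -, 72, 998]

998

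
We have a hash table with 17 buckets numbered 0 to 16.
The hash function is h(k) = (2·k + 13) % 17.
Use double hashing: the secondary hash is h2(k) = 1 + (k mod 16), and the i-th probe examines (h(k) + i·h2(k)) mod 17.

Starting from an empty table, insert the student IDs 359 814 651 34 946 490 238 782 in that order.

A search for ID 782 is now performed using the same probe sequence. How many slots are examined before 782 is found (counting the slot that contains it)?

5

359 hashes to 0; slot 0 is free => place at 0.
814 hashes to 9; slot 9 is free => place at 9.
651 hashes to 6; slot 6 is free => place at 6.
34 hashes to 13; slot 13 is free => place at 13.
946 hashes to 1; slot 1 is free => place at 1.
490 hashes to 7; slot 7 is free => place at 7.
238 hashes to 13, h2=15; 13 taken => place at 11.
782 hashes to 13, h2=15; 13,11,9,7 taken => place at 5.
Table: [359, 946, _, _, _, 782, 651, 490, _, 814, _, 238, _, 34, _, _, _]
Lookup 782: h=13, h2=15, probe 13,11,9,7,5 → found at 5.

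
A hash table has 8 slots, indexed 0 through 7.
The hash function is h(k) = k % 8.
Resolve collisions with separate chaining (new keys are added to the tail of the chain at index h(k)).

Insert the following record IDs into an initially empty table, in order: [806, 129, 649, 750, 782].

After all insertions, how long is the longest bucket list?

3

Insert 806: h=6, bucket 6 empty → new chain.
Insert 129: h=1, bucket 1 empty → new chain.
Insert 649: h=1, bucket 1 nonempty → append to chain.
Insert 750: h=6, bucket 6 nonempty → append to chain.
Insert 782: h=6, bucket 6 nonempty → append to chain.
Final buckets:
0: _
1: 129 -> 649
2: _
3: _
4: _
5: _
6: 806 -> 750 -> 782
7: _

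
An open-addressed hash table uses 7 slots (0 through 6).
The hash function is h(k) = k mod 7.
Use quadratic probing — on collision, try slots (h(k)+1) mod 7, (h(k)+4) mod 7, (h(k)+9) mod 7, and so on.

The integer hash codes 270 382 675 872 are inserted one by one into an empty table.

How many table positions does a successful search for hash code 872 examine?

3

270: h=4 -> slot 4
382: h=4, probe 4,5 -> slot 5
675: h=3 -> slot 3
872: h=4, probe 4,5,1 -> slot 1
Table: [-, 872, -, 675, 270, 382, -]
Lookup 872: h=4, probe 4,5,1 → found at 1.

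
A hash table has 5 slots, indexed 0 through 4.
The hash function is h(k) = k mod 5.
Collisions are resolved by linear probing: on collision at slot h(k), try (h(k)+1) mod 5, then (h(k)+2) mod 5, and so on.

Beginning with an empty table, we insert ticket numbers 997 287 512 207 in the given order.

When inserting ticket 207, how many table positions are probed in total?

997: h=2 → slot 2
287: h=2, probe 2,3 → slot 3
512: h=2, probe 2,3,4 → slot 4
207: h=2, probe 2,3,4,0 → slot 0
Table: [207, —, 997, 287, 512]

4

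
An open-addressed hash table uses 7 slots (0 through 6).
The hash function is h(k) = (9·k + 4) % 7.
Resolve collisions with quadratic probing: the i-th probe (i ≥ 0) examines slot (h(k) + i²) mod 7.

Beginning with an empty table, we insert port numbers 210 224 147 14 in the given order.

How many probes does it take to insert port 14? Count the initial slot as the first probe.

210 hashes to 4; slot 4 is free → place at 4.
224 hashes to 4; 4 taken → place at 5.
147 hashes to 4; 4,5 taken → place at 1.
14 hashes to 4; 4,5,1 taken → place at 6.
Table: [., 147, ., ., 210, 224, 14]

4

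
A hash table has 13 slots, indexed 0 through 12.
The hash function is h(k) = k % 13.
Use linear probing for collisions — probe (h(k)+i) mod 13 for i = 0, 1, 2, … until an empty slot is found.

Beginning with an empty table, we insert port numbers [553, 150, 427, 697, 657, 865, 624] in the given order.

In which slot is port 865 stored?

553 hashes to 7; slot 7 is free -> place at 7.
150 hashes to 7; 7 taken -> place at 8.
427 hashes to 11; slot 11 is free -> place at 11.
697 hashes to 8; 8 taken -> place at 9.
657 hashes to 7; 7,8,9 taken -> place at 10.
865 hashes to 7; 7,8,9,10,11 taken -> place at 12.
624 hashes to 0; slot 0 is free -> place at 0.
Table: [624, _, _, _, _, _, _, 553, 150, 697, 657, 427, 865]

12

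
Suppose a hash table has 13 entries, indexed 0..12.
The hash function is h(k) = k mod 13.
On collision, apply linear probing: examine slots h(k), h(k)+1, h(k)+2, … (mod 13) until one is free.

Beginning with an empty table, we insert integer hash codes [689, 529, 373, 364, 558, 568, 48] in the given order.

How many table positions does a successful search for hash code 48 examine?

Insert 689: h=0, slot 0 empty => index 0.
Insert 529: h=9, slot 9 empty => index 9.
Insert 373: h=9, slot 9 occupied => index 10.
Insert 364: h=0, slot 0 occupied => index 1.
Insert 558: h=12, slot 12 empty => index 12.
Insert 568: h=9, slots 9,10 occupied => index 11.
Insert 48: h=9, slots 9,10,11,12,0,1 occupied => index 2.
Table: [689, 364, 48, ., ., ., ., ., ., 529, 373, 568, 558]
Lookup 48: h=9, probe 9,10,11,12,0,1,2 → found at 2.

7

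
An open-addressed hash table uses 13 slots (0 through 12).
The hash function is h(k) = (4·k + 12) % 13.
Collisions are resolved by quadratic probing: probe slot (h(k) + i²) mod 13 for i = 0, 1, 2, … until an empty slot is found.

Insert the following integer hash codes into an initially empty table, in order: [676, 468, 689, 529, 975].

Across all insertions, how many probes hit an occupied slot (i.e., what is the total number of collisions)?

Insert 676: h=12, slot 12 empty -> index 12.
Insert 468: h=12, slot 12 occupied -> index 0.
Insert 689: h=12, slots 12,0 occupied -> index 3.
Insert 529: h=9, slot 9 empty -> index 9.
Insert 975: h=12, slots 12,0,3 occupied -> index 8.
Table: [468, ., ., 689, ., ., ., ., 975, 529, ., ., 676]

6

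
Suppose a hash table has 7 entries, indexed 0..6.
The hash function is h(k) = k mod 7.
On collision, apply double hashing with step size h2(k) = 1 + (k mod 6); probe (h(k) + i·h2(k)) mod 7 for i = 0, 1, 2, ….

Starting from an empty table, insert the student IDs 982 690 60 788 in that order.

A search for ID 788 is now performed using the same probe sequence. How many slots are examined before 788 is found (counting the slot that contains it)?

2

Insert 982: h=2, slot 2 empty → index 2.
Insert 690: h=4, slot 4 empty → index 4.
Insert 60: h=4, h2=1, slot 4 occupied → index 5.
Insert 788: h=4, h2=3, slot 4 occupied → index 0.
Table: [788, -, 982, -, 690, 60, -]
Lookup 788: h=4, h2=3, probe 4,0 → found at 0.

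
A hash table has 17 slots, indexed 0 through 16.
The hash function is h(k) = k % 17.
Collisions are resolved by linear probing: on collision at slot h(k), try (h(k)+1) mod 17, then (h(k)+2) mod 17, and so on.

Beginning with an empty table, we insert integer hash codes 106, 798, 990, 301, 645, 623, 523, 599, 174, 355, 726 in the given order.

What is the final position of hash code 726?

106 hashes to 4; slot 4 is free -> place at 4.
798 hashes to 16; slot 16 is free -> place at 16.
990 hashes to 4; 4 taken -> place at 5.
301 hashes to 12; slot 12 is free -> place at 12.
645 hashes to 16; 16 taken -> place at 0.
623 hashes to 11; slot 11 is free -> place at 11.
523 hashes to 13; slot 13 is free -> place at 13.
599 hashes to 4; 4,5 taken -> place at 6.
174 hashes to 4; 4,5,6 taken -> place at 7.
355 hashes to 15; slot 15 is free -> place at 15.
726 hashes to 12; 12,13 taken -> place at 14.
Table: [645, —, —, —, 106, 990, 599, 174, —, —, —, 623, 301, 523, 726, 355, 798]

14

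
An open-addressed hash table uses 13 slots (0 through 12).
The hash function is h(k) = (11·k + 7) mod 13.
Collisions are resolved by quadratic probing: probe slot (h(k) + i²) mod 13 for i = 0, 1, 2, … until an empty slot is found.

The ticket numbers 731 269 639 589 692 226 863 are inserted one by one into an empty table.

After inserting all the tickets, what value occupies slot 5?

Insert 731: h=1, slot 1 empty => index 1.
Insert 269: h=2, slot 2 empty => index 2.
Insert 639: h=3, slot 3 empty => index 3.
Insert 589: h=12, slot 12 empty => index 12.
Insert 692: h=1, slots 1,2 occupied => index 5.
Insert 226: h=10, slot 10 empty => index 10.
Insert 863: h=10, slot 10 occupied => index 11.
Table: [∅, 731, 269, 639, ∅, 692, ∅, ∅, ∅, ∅, 226, 863, 589]

692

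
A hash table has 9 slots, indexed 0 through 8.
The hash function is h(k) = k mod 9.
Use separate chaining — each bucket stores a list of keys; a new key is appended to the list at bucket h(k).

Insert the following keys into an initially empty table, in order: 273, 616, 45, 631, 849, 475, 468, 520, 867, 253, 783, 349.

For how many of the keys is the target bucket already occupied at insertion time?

7

273 → bucket 3
616 → bucket 4
45 → bucket 0
631 → bucket 1
849 → bucket 3 (collision)
475 → bucket 7
468 → bucket 0 (collision)
520 → bucket 7 (collision)
867 → bucket 3 (collision)
253 → bucket 1 (collision)
783 → bucket 0 (collision)
349 → bucket 7 (collision)
Final buckets:
0: 45 -> 468 -> 783
1: 631 -> 253
2: _
3: 273 -> 849 -> 867
4: 616
5: _
6: _
7: 475 -> 520 -> 349
8: _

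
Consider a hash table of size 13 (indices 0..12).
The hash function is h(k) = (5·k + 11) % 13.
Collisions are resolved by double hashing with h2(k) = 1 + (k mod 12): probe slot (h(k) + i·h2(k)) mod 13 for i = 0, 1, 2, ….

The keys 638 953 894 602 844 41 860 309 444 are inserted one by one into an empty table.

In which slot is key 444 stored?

638 hashes to 3; slot 3 is free -> place at 3.
953 hashes to 5; slot 5 is free -> place at 5.
894 hashes to 9; slot 9 is free -> place at 9.
602 hashes to 5, h2=3; 5 taken -> place at 8.
844 hashes to 6; slot 6 is free -> place at 6.
41 hashes to 8, h2=6; 8 taken -> place at 1.
860 hashes to 8, h2=9; 8 taken -> place at 4.
309 hashes to 9, h2=10; 9,6,3 taken -> place at 0.
444 hashes to 8, h2=1; 8,9 taken -> place at 10.
Table: [309, 41, _, 638, 860, 953, 844, _, 602, 894, 444, _, _]

10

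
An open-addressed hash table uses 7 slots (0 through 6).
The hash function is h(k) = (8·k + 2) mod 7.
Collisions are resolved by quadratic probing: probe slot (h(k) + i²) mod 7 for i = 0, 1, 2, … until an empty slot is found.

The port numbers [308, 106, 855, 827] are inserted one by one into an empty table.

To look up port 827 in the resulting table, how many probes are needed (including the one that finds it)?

3

Insert 308: h=2, slot 2 empty => index 2.
Insert 106: h=3, slot 3 empty => index 3.
Insert 855: h=3, slot 3 occupied => index 4.
Insert 827: h=3, slots 3,4 occupied => index 0.
Table: [827, ., 308, 106, 855, ., .]
Lookup 827: h=3, probe 3,4,0 → found at 0.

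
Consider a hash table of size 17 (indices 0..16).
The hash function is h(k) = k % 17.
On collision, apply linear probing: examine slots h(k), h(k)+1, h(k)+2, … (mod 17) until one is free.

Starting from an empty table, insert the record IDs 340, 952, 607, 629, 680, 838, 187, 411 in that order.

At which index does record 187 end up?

4

Insert 340: h=0, slot 0 empty => index 0.
Insert 952: h=0, slot 0 occupied => index 1.
Insert 607: h=12, slot 12 empty => index 12.
Insert 629: h=0, slots 0,1 occupied => index 2.
Insert 680: h=0, slots 0,1,2 occupied => index 3.
Insert 838: h=5, slot 5 empty => index 5.
Insert 187: h=0, slots 0,1,2,3 occupied => index 4.
Insert 411: h=3, slots 3,4,5 occupied => index 6.
Table: [340, 952, 629, 680, 187, 838, 411, -, -, -, -, -, 607, -, -, -, -]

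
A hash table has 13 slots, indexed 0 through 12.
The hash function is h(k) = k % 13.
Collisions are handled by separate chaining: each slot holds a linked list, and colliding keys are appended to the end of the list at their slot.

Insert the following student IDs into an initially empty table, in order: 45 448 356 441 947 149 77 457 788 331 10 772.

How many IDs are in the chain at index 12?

Insert 45: h=6, bucket 6 empty -> new chain.
Insert 448: h=6, bucket 6 nonempty -> append to chain.
Insert 356: h=5, bucket 5 empty -> new chain.
Insert 441: h=12, bucket 12 empty -> new chain.
Insert 947: h=11, bucket 11 empty -> new chain.
Insert 149: h=6, bucket 6 nonempty -> append to chain.
Insert 77: h=12, bucket 12 nonempty -> append to chain.
Insert 457: h=2, bucket 2 empty -> new chain.
Insert 788: h=8, bucket 8 empty -> new chain.
Insert 331: h=6, bucket 6 nonempty -> append to chain.
Insert 10: h=10, bucket 10 empty -> new chain.
Insert 772: h=5, bucket 5 nonempty -> append to chain.
Final buckets:
0: -
1: -
2: 457
3: -
4: -
5: 356 -> 772
6: 45 -> 448 -> 149 -> 331
7: -
8: 788
9: -
10: 10
11: 947
12: 441 -> 77

2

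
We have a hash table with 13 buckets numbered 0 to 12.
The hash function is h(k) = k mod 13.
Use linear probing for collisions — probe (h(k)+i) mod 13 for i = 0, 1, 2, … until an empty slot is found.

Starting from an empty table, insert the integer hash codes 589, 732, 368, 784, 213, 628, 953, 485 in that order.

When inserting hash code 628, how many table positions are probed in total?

6

Insert 589: h=4, slot 4 empty -> index 4.
Insert 732: h=4, slot 4 occupied -> index 5.
Insert 368: h=4, slots 4,5 occupied -> index 6.
Insert 784: h=4, slots 4,5,6 occupied -> index 7.
Insert 213: h=5, slots 5,6,7 occupied -> index 8.
Insert 628: h=4, slots 4,5,6,7,8 occupied -> index 9.
Insert 953: h=4, slots 4,5,6,7,8,9 occupied -> index 10.
Insert 485: h=4, slots 4,5,6,7,8,9,10 occupied -> index 11.
Table: [_, _, _, _, 589, 732, 368, 784, 213, 628, 953, 485, _]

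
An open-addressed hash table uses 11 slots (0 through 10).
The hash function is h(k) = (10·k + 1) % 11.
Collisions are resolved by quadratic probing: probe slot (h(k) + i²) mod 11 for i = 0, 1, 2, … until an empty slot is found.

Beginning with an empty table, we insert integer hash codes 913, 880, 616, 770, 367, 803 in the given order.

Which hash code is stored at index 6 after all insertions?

913 hashes to 1; slot 1 is free → place at 1.
880 hashes to 1; 1 taken → place at 2.
616 hashes to 1; 1,2 taken → place at 5.
770 hashes to 1; 1,2,5 taken → place at 10.
367 hashes to 8; slot 8 is free → place at 8.
803 hashes to 1; 1,2,5,10 taken → place at 6.
Table: [—, 913, 880, —, —, 616, 803, —, 367, —, 770]

803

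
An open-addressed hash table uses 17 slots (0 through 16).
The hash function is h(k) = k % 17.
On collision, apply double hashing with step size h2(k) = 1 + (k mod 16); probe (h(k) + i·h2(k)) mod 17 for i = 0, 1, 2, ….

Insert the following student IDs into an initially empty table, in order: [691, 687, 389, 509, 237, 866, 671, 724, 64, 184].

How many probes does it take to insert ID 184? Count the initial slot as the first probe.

691 hashes to 11; slot 11 is free -> place at 11.
687 hashes to 7; slot 7 is free -> place at 7.
389 hashes to 15; slot 15 is free -> place at 15.
509 hashes to 16; slot 16 is free -> place at 16.
237 hashes to 16, h2=14; 16 taken -> place at 13.
866 hashes to 16, h2=3; 16 taken -> place at 2.
671 hashes to 8; slot 8 is free -> place at 8.
724 hashes to 10; slot 10 is free -> place at 10.
64 hashes to 13, h2=1; 13 taken -> place at 14.
184 hashes to 14, h2=9; 14 taken -> place at 6.
Table: [_, _, 866, _, _, _, 184, 687, 671, _, 724, 691, _, 237, 64, 389, 509]

2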